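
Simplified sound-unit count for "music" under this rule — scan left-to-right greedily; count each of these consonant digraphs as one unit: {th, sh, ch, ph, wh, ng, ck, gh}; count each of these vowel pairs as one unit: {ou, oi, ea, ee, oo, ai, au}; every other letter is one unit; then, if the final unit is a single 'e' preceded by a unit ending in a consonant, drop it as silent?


Word: "music" (5 letters)
Left-to-right scan:
  1. 'm' (letter)
  2. 'u' (letter)
  3. 's' (letter)
  4. 'i' (letter)
  5. 'c' (letter)
Units from scan: 5
Sound units = 5 units


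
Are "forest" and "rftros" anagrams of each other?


Word 1: "forest" → sorted: eforst
Word 2: "rftros" → sorted: forrst
Same letters? eforst != forrst
Anagram = No


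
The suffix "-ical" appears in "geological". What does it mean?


Suffix: -ical
Example: geological = geology + -ical, with a spelling change
Meaning = relating to


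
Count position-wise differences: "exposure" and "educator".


Comparing character by character (same length = 8):
  Pos 0: 'e' vs 'e' =
  Pos 1: 'x' vs 'd' !=
  Pos 2: 'p' vs 'u' !=
  Pos 3: 'o' vs 'c' !=
  Pos 4: 's' vs 'a' !=
  Pos 5: 'u' vs 't' !=
  Pos 6: 'r' vs 'o' !=
  Pos 7: 'e' vs 'r' !=
Hamming distance = 7


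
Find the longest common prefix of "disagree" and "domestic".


Word 1: "disagree"
Word 2: "domestic"
Comparing from start:
  Pos 0: 'd' == 'd'
  Pos 1: 'i' != 'o' (stop)
LCP = "d" (length 1)


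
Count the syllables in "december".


Word: "december"
Syllable breakdown: de / cem / ber
Counting: 3 parts
= 3 syllables


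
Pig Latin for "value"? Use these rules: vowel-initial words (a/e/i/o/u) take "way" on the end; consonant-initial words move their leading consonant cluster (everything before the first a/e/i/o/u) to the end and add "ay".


Word: "value"
Starts with consonant(s) → move to end, add 'ay'
Consonant cluster: "v"
Pig Latin = "aluevay"


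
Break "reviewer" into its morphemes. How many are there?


Word: "reviewer"
Morphemes: re- | view | -er
Each morpheme carries meaning
= 3 morphemes


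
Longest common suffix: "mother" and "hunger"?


Word 1: "mother"
Word 2: "hunger"
Comparing from end:
  Pos -1: 'r' == 'r'
  Pos -2: 'e' == 'e'
  Pos -3: 'h' != 'g' (stop)
LCS = "er" (length 2)


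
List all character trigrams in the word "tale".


Word: "tale" (length 4)
Number of trigrams = 4 - 3 + 1 = 2
  Position 0: "tal"
  Position 1: "ale"
Trigrams = "tal", "ale"


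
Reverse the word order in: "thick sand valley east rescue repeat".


Original: "thick sand valley east rescue repeat"
Words (1..n): thick | sand | valley | east | rescue | repeat
Reversed (n..1): repeat | rescue | east | valley | sand | thick
Result = "repeat rescue east valley sand thick"


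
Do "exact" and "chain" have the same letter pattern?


Pattern of "exact": [0, 1, 2, 3, 4]
Pattern of "chain": [0, 1, 2, 3, 4]
Patterns match
Same pattern = Yes


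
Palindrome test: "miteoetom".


Word: "miteoetom"
Reversed: "moteoetim"
Forward == Backward? miteoetom != moteoetim
Palindrome = No


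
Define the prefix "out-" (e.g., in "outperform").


Prefix: out-
Example: outperform (out- + perform)
Meaning = surpass


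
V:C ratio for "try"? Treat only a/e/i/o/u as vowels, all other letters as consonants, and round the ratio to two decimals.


Word: "try"
Vowels (a,e,i,o,u): 0
Consonants: 3
Ratio = 0/3
= 0.00


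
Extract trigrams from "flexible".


Word: "flexible" (length 8)
Number of trigrams = 8 - 3 + 1 = 6
  Position 0: "fle"
  Position 1: "lex"
  Position 2: "exi"
  Position 3: "xib"
  Position 4: "ibl"
  Position 5: "ble"
Trigrams = "fle", "lex", "exi", "xib", "ibl", "ble"


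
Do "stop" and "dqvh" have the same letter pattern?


Pattern of "stop": [0, 1, 2, 3]
Pattern of "dqvh": [0, 1, 2, 3]
Patterns match
Same pattern = Yes


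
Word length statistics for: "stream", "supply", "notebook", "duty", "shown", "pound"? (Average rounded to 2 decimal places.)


Lengths: "stream"=6, "supply"=6, "notebook"=8, "duty"=4, "shown"=5, "pound"=5
Sum = 34, Count = 6
Average = 34/6 = 5.67
= avg=5.67, min=4, max=8


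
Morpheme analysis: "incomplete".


Word: "incomplete"
Morphemes: in- | complete
Each morpheme carries meaning
= 2 morphemes


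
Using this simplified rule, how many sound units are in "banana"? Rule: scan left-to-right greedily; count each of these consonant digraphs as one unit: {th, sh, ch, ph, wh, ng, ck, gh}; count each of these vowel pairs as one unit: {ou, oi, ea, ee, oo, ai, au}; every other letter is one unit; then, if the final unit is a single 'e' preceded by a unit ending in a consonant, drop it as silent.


Word: "banana" (6 letters)
Left-to-right scan:
  (1) 'b' (letter)
  (2) 'a' (letter)
  (3) 'n' (letter)
  (4) 'a' (letter)
  (5) 'n' (letter)
  (6) 'a' (letter)
Units from scan: 6
Sound units = 6 units


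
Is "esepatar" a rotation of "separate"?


Word: "separate", Candidate: "esepatar"
Method: check if candidate is substring of word+word
"separateseparate" contains "esepatar"? No
Is rotation = No


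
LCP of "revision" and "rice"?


Word 1: "revision"
Word 2: "rice"
Comparing from start:
  Pos 0: 'r' == 'r'
  Pos 1: 'e' != 'i' (stop)
LCP = "r" (length 1)


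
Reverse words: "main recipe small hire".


Original: "main recipe small hire"
Words (1..n): main | recipe | small | hire
Reversed (n..1): hire | small | recipe | main
Result = "hire small recipe main"


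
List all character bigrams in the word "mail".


Word: "mail" (length 4)
Number of bigrams = 4 - 2 + 1 = 3
  Position 0: "ma"
  Position 1: "ai"
  Position 2: "il"
Bigrams = "ma", "ai", "il"


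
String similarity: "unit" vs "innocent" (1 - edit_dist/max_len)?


Word 1: "unit" (length 4)
Word 2: "innocent" (length 8)
One optimal edit sequence:
  1. insert 'i'  (+1)
  2. substitute 'u' -> 'n'  (+1)
  3. keep 'n'
  4. insert 'o'  (+1)
  5. insert 'c'  (+1)
  6. insert 'e'  (+1)
  7. substitute 'i' -> 'n'  (+1)
  8. keep 't'
Edit distance = 6
Max length = max(4, 8) = 8
Similarity = 1 - 6/8
= 0.2500


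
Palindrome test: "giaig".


Word: "giaig"
Reversed: "giaig"
Forward == Backward? giaig == giaig
Palindrome = Yes


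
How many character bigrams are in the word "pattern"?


Word: "pattern" (length 7)
Number of 2-grams = length - 2 + 1 = 7 - 2 + 1
= 6


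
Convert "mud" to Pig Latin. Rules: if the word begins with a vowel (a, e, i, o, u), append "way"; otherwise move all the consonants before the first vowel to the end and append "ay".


Word: "mud"
Starts with consonant(s) → move to end, add 'ay'
Consonant cluster: "m"
Pig Latin = "udmay"


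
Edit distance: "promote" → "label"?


Word 1: "promote" (length 7)
Word 2: "label" (length 5)
One optimal edit sequence (insert/delete/substitute each cost 1):
  1. delete 'p'  (+1)
  2. delete 'r'  (+1)
  3. substitute 'o' -> 'l'  (+1)
  4. substitute 'm' -> 'a'  (+1)
  5. substitute 'o' -> 'b'  (+1)
  6. substitute 't' -> 'e'  (+1)
  7. substitute 'e' -> 'l'  (+1)
Total edit operations: 7
Edit distance = 7


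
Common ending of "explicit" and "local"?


Word 1: "explicit"
Word 2: "local"
Comparing from end:
  Pos -1: 't' != 'l' (stop)
LCS = "" (length 0)


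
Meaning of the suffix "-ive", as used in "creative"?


Suffix: -ive
Example: creative (create + -ive, with a spelling change)
Meaning = tending to


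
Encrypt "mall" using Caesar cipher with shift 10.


Word: "mall"
Shift: 10
Each letter → (letter + shift) mod 26:
  'm' (12) + 10 = 22 → 'w'
  'a' (0) + 10 = 10 → 'k'
  'l' (11) + 10 = 21 → 'v'
  'l' (11) + 10 = 21 → 'v'
Result = "wkvv"


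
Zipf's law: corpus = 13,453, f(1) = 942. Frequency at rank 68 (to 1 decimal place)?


Zipf's law: f(r) = f(1) / r
f(1) = 942
f(68) = 942 / 68
= 13.9 occurrences


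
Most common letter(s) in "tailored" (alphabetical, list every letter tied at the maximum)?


Word: "tailored"
Letter counts:
  'a': 1
  'd': 1
  'e': 1
  'i': 1
  'l': 1
  'o': 1
  'r': 1
  't': 1
Maximum count = 1
Most frequent = 'a', 'd', 'e', 'i', 'l', 'o', 'r', 't' (1 time each)


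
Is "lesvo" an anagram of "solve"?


Word 1: "solve" → sorted: elosv
Word 2: "lesvo" → sorted: elosv
Same letters? elosv == elosv
Anagram = Yes


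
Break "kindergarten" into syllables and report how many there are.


Word: "kindergarten"
Syllable breakdown: kin | der | gar | ten
Counting: 4 parts
= 4 syllables


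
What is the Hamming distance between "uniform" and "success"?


Comparing character by character (same length = 7):
  Pos 0: 'u' vs 's' !=
  Pos 1: 'n' vs 'u' !=
  Pos 2: 'i' vs 'c' !=
  Pos 3: 'f' vs 'c' !=
  Pos 4: 'o' vs 'e' !=
  Pos 5: 'r' vs 's' !=
  Pos 6: 'm' vs 's' !=
Hamming distance = 7


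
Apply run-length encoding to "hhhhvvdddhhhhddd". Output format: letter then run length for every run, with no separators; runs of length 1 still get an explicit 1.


String: "hhhhvvdddhhhhddd"
Scanning for consecutive runs:
  'h' x 4
  'v' x 2
  'd' x 3
  'h' x 4
  'd' x 3
RLE = "h4v2d3h4d3"


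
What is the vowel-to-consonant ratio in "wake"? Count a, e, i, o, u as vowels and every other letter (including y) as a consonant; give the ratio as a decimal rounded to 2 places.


Word: "wake"
Vowels (a,e,i,o,u): 2
Consonants: 2
Ratio = 2/2
= 1.00


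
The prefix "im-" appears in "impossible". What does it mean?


Prefix: im-
As in: impossible -> im- + possible
Meaning = not / into


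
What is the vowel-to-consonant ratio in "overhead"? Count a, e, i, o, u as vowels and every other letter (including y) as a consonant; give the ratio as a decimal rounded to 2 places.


Word: "overhead"
Vowels (a,e,i,o,u): 4
Consonants: 4
Ratio = 4/4
= 1.00


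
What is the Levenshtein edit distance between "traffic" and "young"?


Word 1: "traffic" (length 7)
Word 2: "young" (length 5)
One optimal edit sequence (insert/delete/substitute each cost 1):
  1. delete 't'  (+1)
  2. delete 'r'  (+1)
  3. substitute 'a' -> 'y'  (+1)
  4. substitute 'f' -> 'o'  (+1)
  5. substitute 'f' -> 'u'  (+1)
  6. substitute 'i' -> 'n'  (+1)
  7. substitute 'c' -> 'g'  (+1)
Total edit operations: 7
Edit distance = 7


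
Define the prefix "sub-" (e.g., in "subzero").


Prefix: sub-
Example: subzero = sub- + zero
Meaning = under / below


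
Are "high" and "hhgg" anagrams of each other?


Word 1: "high" → sorted: ghhi
Word 2: "hhgg" → sorted: gghh
Same letters? ghhi != gghh
Anagram = No


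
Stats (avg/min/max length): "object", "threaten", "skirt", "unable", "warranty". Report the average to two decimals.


Lengths: "object"=6, "threaten"=8, "skirt"=5, "unable"=6, "warranty"=8
Sum = 33, Count = 5
Average = 33/5 = 6.60
= avg=6.60, min=5, max=8


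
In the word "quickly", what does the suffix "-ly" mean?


Suffix: -ly
As in: quickly -> quick + -ly
Meaning = in a manner


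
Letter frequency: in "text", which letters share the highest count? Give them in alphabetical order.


Word: "text"
Letter counts:
  'e': 1
  't': 2
  'x': 1
Maximum count = 2
Most frequent = 't' (2 times each)


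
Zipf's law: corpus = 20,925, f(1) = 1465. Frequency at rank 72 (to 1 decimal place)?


Zipf's law: f(r) = f(1) / r
f(1) = 1465
f(72) = 1465 / 72
= 20.3 occurrences


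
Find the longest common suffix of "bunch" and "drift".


Word 1: "bunch"
Word 2: "drift"
Comparing from end:
  Pos -1: 'h' != 't' (stop)
LCS = "" (length 0)


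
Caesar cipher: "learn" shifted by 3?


Word: "learn"
Shift: 3
Each letter → (letter + shift) mod 26:
  'l' (11) + 3 = 14 → 'o'
  'e' (4) + 3 = 7 → 'h'
  'a' (0) + 3 = 3 → 'd'
  'r' (17) + 3 = 20 → 'u'
  'n' (13) + 3 = 16 → 'q'
Result = "ohduq"


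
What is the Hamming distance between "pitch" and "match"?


Comparing character by character (same length = 5):
  Pos 0: 'p' vs 'm' !=
  Pos 1: 'i' vs 'a' !=
  Pos 2: 't' vs 't' =
  Pos 3: 'c' vs 'c' =
  Pos 4: 'h' vs 'h' =
Hamming distance = 2


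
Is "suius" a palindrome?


Word: "suius"
Reversed: "suius"
Forward == Backward? suius == suius
Palindrome = Yes


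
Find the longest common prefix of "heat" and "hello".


Word 1: "heat"
Word 2: "hello"
Comparing from start:
  Pos 0: 'h' == 'h'
  Pos 1: 'e' == 'e'
  Pos 2: 'a' != 'l' (stop)
LCP = "he" (length 2)


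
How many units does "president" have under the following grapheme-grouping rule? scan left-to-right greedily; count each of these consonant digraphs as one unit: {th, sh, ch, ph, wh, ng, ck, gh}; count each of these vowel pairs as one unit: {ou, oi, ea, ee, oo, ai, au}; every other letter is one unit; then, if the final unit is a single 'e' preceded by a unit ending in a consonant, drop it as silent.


Word: "president" (9 letters)
Left-to-right scan:
  [1] 'p' (letter)
  [2] 'r' (letter)
  [3] 'e' (letter)
  [4] 's' (letter)
  [5] 'i' (letter)
  [6] 'd' (letter)
  [7] 'e' (letter)
  [8] 'n' (letter)
  [9] 't' (letter)
Units from scan: 9
Sound units = 9 units


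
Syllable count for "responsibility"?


Word: "responsibility"
Syllable breakdown: re · spon · si · bil · i · ty
Counting: 6 parts
= 6 syllables


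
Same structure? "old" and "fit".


Pattern of "old": [0, 1, 2]
Pattern of "fit": [0, 1, 2]
Patterns match
Same pattern = Yes


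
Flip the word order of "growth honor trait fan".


Original: "growth honor trait fan"
Words (1..n): growth | honor | trait | fan
Reversed (n..1): fan | trait | honor | growth
Result = "fan trait honor growth"


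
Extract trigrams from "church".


Word: "church" (length 6)
Number of trigrams = 6 - 3 + 1 = 4
  Position 0: "chu"
  Position 1: "hur"
  Position 2: "urc"
  Position 3: "rch"
Trigrams = "chu", "hur", "urc", "rch"


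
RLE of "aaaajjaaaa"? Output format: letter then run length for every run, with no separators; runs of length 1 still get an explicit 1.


String: "aaaajjaaaa"
Scanning for consecutive runs:
  'a' x 4
  'j' x 2
  'a' x 4
RLE = "a4j2a4"


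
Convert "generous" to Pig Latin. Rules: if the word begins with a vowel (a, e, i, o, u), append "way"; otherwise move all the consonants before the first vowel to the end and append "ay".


Word: "generous"
Starts with consonant(s) → move to end, add 'ay'
Consonant cluster: "g"
Pig Latin = "enerousgay"


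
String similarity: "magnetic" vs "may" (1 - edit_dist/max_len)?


Word 1: "magnetic" (length 8)
Word 2: "may" (length 3)
One optimal edit sequence:
  1. keep 'm'
  2. keep 'a'
  3. delete 'g'  (+1)
  4. delete 'n'  (+1)
  5. delete 'e'  (+1)
  6. delete 't'  (+1)
  7. delete 'i'  (+1)
  8. substitute 'c' -> 'y'  (+1)
Edit distance = 6
Max length = max(8, 3) = 8
Similarity = 1 - 6/8
= 0.2500


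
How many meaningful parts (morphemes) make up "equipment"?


Word: "equipment"
Morphemes: equip / -ment
Each morpheme carries meaning
= 2 morphemes


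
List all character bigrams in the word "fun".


Word: "fun" (length 3)
Number of bigrams = 3 - 2 + 1 = 2
  Position 0: "fu"
  Position 1: "un"
Bigrams = "fu", "un"


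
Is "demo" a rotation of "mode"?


Word: "mode", Candidate: "demo"
Method: check if candidate is substring of word+word
"modemode" contains "demo"? Yes
Is rotation = Yes


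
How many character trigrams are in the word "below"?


Word: "below" (length 5)
Number of 3-grams = length - 3 + 1 = 5 - 3 + 1
= 3


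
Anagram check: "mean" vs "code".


Word 1: "mean" → sorted: aemn
Word 2: "code" → sorted: cdeo
Same letters? aemn != cdeo
Anagram = No


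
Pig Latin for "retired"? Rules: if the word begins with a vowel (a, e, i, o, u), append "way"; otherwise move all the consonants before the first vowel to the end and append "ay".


Word: "retired"
Starts with consonant(s) → move to end, add 'ay'
Consonant cluster: "r"
Pig Latin = "etiredray"


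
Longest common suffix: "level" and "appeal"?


Word 1: "level"
Word 2: "appeal"
Comparing from end:
  Pos -1: 'l' == 'l'
  Pos -2: 'e' != 'a' (stop)
LCS = "l" (length 1)


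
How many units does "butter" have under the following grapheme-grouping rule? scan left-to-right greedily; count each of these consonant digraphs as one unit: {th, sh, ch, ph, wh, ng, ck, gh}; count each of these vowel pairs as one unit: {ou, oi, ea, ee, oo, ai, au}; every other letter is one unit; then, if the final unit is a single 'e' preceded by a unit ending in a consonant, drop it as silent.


Word: "butter" (6 letters)
Left-to-right scan:
  (1) 'b' (letter)
  (2) 'u' (letter)
  (3) 't' (letter)
  (4) 't' (letter)
  (5) 'e' (letter)
  (6) 'r' (letter)
Units from scan: 6
Sound units = 6 units


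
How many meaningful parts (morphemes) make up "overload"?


Word: "overload"
Morphemes: over- / load
Each morpheme carries meaning
= 2 morphemes


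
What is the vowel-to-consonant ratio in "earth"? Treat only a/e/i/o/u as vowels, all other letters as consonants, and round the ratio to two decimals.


Word: "earth"
Vowels (a,e,i,o,u): 2
Consonants: 3
Ratio = 2/3
= 0.67


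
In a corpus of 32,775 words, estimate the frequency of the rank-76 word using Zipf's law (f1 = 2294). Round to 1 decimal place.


Zipf's law: f(r) = f(1) / r
f(1) = 2294
f(76) = 2294 / 76
= 30.2 occurrences


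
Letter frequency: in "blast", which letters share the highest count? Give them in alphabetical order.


Word: "blast"
Letter counts:
  'a': 1
  'b': 1
  'l': 1
  's': 1
  't': 1
Maximum count = 1
Most frequent = 'a', 'b', 'l', 's', 't' (1 time each)


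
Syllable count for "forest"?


Word: "forest"
Syllable breakdown: for-est
Counting: 2 parts
= 2 syllables


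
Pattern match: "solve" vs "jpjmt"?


Pattern of "solve": [0, 1, 2, 3, 4]
Pattern of "jpjmt": [0, 1, 0, 2, 3]
Patterns do not match
Same pattern = No


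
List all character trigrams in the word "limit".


Word: "limit" (length 5)
Number of trigrams = 5 - 3 + 1 = 3
  Position 0: "lim"
  Position 1: "imi"
  Position 2: "mit"
Trigrams = "lim", "imi", "mit"


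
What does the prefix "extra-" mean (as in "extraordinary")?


Prefix: extra-
Example: extraordinary = extra- + ordinary
Meaning = beyond


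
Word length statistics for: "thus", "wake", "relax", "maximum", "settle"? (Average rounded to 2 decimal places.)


Lengths: "thus"=4, "wake"=4, "relax"=5, "maximum"=7, "settle"=6
Sum = 26, Count = 5
Average = 26/5 = 5.20
= avg=5.20, min=4, max=7


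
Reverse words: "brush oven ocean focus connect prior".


Original: "brush oven ocean focus connect prior"
Words (1..n): brush | oven | ocean | focus | connect | prior
Reversed (n..1): prior | connect | focus | ocean | oven | brush
Result = "prior connect focus ocean oven brush"


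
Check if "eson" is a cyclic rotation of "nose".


Word: "nose", Candidate: "eson"
Method: check if candidate is substring of word+word
"nosenose" contains "eson"? No
Is rotation = No


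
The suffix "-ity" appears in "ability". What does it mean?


Suffix: -ity
Example: ability (able + -ity, with a spelling change)
Meaning = quality of


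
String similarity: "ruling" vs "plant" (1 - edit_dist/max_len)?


Word 1: "ruling" (length 6)
Word 2: "plant" (length 5)
One optimal edit sequence:
  1. delete 'r'  (+1)
  2. substitute 'u' -> 'p'  (+1)
  3. keep 'l'
  4. substitute 'i' -> 'a'  (+1)
  5. keep 'n'
  6. substitute 'g' -> 't'  (+1)
Edit distance = 4
Max length = max(6, 5) = 6
Similarity = 1 - 4/6
= 0.3333


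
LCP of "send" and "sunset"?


Word 1: "send"
Word 2: "sunset"
Comparing from start:
  Pos 0: 's' == 's'
  Pos 1: 'e' != 'u' (stop)
LCP = "s" (length 1)


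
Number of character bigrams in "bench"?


Word: "bench" (length 5)
Number of 2-grams = length - 2 + 1 = 5 - 2 + 1
= 4


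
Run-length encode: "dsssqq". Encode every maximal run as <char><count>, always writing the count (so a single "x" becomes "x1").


String: "dsssqq"
Scanning for consecutive runs:
  'd' x 1
  's' x 3
  'q' x 2
RLE = "d1s3q2"


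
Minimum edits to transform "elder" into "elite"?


Word 1: "elder" (length 5)
Word 2: "elite" (length 5)
One optimal edit sequence (insert/delete/substitute each cost 1):
  1. keep 'e'
  2. keep 'l'
  3. substitute 'd' -> 'i'  (+1)
  4. substitute 'e' -> 't'  (+1)
  5. substitute 'r' -> 'e'  (+1)
Total edit operations: 3
Edit distance = 3


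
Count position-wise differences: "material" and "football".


Comparing character by character (same length = 8):
  Pos 0: 'm' vs 'f' !=
  Pos 1: 'a' vs 'o' !=
  Pos 2: 't' vs 'o' !=
  Pos 3: 'e' vs 't' !=
  Pos 4: 'r' vs 'b' !=
  Pos 5: 'i' vs 'a' !=
  Pos 6: 'a' vs 'l' !=
  Pos 7: 'l' vs 'l' =
Hamming distance = 7


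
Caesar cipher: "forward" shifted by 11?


Word: "forward"
Shift: 11
Each letter → (letter + shift) mod 26:
  'f' (5) + 11 = 16 → 'q'
  'o' (14) + 11 = 25 → 'z'
  'r' (17) + 11 = 2 → 'c'
  'w' (22) + 11 = 7 → 'h'
  'a' (0) + 11 = 11 → 'l'
  'r' (17) + 11 = 2 → 'c'
  'd' (3) + 11 = 14 → 'o'
Result = "qzchlco"


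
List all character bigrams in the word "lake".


Word: "lake" (length 4)
Number of bigrams = 4 - 2 + 1 = 3
  Position 0: "la"
  Position 1: "ak"
  Position 2: "ke"
Bigrams = "la", "ak", "ke"


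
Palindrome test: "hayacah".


Word: "hayacah"
Reversed: "hacayah"
Forward == Backward? hayacah != hacayah
Palindrome = No


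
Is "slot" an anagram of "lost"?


Word 1: "lost" → sorted: lost
Word 2: "slot" → sorted: lost
Same letters? lost == lost
Anagram = Yes


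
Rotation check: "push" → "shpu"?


Word: "push", Candidate: "shpu"
Method: check if candidate is substring of word+word
"pushpush" contains "shpu"? Yes
Is rotation = Yes


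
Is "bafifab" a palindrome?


Word: "bafifab"
Reversed: "bafifab"
Forward == Backward? bafifab == bafifab
Palindrome = Yes


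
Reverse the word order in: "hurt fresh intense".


Original: "hurt fresh intense"
Words (1..n): hurt | fresh | intense
Reversed (n..1): intense | fresh | hurt
Result = "intense fresh hurt"


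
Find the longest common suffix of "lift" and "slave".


Word 1: "lift"
Word 2: "slave"
Comparing from end:
  Pos -1: 't' != 'e' (stop)
LCS = "" (length 0)


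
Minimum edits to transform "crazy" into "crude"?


Word 1: "crazy" (length 5)
Word 2: "crude" (length 5)
One optimal edit sequence (insert/delete/substitute each cost 1):
  1. keep 'c'
  2. keep 'r'
  3. substitute 'a' -> 'u'  (+1)
  4. substitute 'z' -> 'd'  (+1)
  5. substitute 'y' -> 'e'  (+1)
Total edit operations: 3
Edit distance = 3


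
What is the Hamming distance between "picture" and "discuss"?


Comparing character by character (same length = 7):
  Pos 0: 'p' vs 'd' !=
  Pos 1: 'i' vs 'i' =
  Pos 2: 'c' vs 's' !=
  Pos 3: 't' vs 'c' !=
  Pos 4: 'u' vs 'u' =
  Pos 5: 'r' vs 's' !=
  Pos 6: 'e' vs 's' !=
Hamming distance = 5


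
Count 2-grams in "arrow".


Word: "arrow" (length 5)
Number of 2-grams = length - 2 + 1 = 5 - 2 + 1
= 4


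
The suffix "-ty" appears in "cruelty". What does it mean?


Suffix: -ty
Example: cruelty = cruel + -ty
Meaning = quality of


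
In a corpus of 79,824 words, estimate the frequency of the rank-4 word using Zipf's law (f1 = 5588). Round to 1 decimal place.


Zipf's law: f(r) = f(1) / r
f(1) = 5588
f(4) = 5588 / 4
= 1397.0 occurrences


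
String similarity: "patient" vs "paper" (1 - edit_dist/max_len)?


Word 1: "patient" (length 7)
Word 2: "paper" (length 5)
One optimal edit sequence:
  1. keep 'p'
  2. keep 'a'
  3. delete 't'  (+1)
  4. substitute 'i' -> 'p'  (+1)
  5. keep 'e'
  6. delete 'n'  (+1)
  7. substitute 't' -> 'r'  (+1)
Edit distance = 4
Max length = max(7, 5) = 7
Similarity = 1 - 4/7
= 0.4286


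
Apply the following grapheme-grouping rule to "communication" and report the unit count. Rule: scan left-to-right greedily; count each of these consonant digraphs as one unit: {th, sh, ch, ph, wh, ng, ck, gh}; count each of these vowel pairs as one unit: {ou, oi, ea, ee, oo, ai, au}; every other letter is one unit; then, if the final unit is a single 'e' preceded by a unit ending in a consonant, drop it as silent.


Word: "communication" (13 letters)
Left-to-right scan:
  [1] 'c' (letter)
  [2] 'o' (letter)
  [3] 'm' (letter)
  [4] 'm' (letter)
  [5] 'u' (letter)
  [6] 'n' (letter)
  [7] 'i' (letter)
  [8] 'c' (letter)
  [9] 'a' (letter)
  [10] 't' (letter)
  [11] 'i' (letter)
  [12] 'o' (letter)
  [13] 'n' (letter)
Units from scan: 13
Sound units = 13 units


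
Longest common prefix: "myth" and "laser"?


Word 1: "myth"
Word 2: "laser"
Comparing from start:
  Pos 0: 'm' != 'l' (stop)
LCP = "" (length 0)


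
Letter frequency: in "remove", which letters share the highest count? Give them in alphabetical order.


Word: "remove"
Letter counts:
  'e': 2
  'm': 1
  'o': 1
  'r': 1
  'v': 1
Maximum count = 2
Most frequent = 'e' (2 times each)


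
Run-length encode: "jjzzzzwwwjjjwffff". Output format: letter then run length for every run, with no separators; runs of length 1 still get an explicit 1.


String: "jjzzzzwwwjjjwffff"
Scanning for consecutive runs:
  'j' x 2
  'z' x 4
  'w' x 3
  'j' x 3
  'w' x 1
  'f' x 4
RLE = "j2z4w3j3w1f4"


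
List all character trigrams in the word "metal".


Word: "metal" (length 5)
Number of trigrams = 5 - 3 + 1 = 3
  Position 0: "met"
  Position 1: "eta"
  Position 2: "tal"
Trigrams = "met", "eta", "tal"


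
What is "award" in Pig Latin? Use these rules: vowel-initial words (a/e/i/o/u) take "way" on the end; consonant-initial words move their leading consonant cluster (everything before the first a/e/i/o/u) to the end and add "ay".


Word: "award"
Starts with vowel → add 'way'
Pig Latin = "awardway"


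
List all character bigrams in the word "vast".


Word: "vast" (length 4)
Number of bigrams = 4 - 2 + 1 = 3
  Position 0: "va"
  Position 1: "as"
  Position 2: "st"
Bigrams = "va", "as", "st"


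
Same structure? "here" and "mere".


Pattern of "here": [0, 1, 2, 1]
Pattern of "mere": [0, 1, 2, 1]
Patterns match
Same pattern = Yes


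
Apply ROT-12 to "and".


Word: "and"
Shift: 12
Each letter → (letter + shift) mod 26:
  'a' (0) + 12 = 12 → 'm'
  'n' (13) + 12 = 25 → 'z'
  'd' (3) + 12 = 15 → 'p'
Result = "mzp"


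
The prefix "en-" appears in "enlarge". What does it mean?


Prefix: en-
Example: enlarge = en- + large
Meaning = cause to / put into


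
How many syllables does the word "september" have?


Word: "september"
Syllable breakdown: sep / tem / ber
Counting: 3 parts
= 3 syllables


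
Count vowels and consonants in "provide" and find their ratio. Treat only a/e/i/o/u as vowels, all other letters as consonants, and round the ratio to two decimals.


Word: "provide"
Vowels (a,e,i,o,u): 3
Consonants: 4
Ratio = 3/4
= 0.75


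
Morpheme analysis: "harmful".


Word: "harmful"
Morphemes: harm + -ful
Each morpheme carries meaning
= 2 morphemes


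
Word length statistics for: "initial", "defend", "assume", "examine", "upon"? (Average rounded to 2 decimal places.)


Lengths: "initial"=7, "defend"=6, "assume"=6, "examine"=7, "upon"=4
Sum = 30, Count = 5
Average = 30/5 = 6.00
= avg=6.00, min=4, max=7


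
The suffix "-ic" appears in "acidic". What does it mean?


Suffix: -ic
As in: acidic -> acid + -ic
Meaning = relating to


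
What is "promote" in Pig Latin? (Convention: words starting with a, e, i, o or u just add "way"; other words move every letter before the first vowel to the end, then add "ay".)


Word: "promote"
Starts with consonant(s) → move to end, add 'ay'
Consonant cluster: "pr"
Pig Latin = "omotepray"


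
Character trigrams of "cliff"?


Word: "cliff" (length 5)
Number of trigrams = 5 - 3 + 1 = 3
  Position 0: "cli"
  Position 1: "lif"
  Position 2: "iff"
Trigrams = "cli", "lif", "iff"


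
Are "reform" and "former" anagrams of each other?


Word 1: "reform" → sorted: efmorr
Word 2: "former" → sorted: efmorr
Same letters? efmorr == efmorr
Anagram = Yes


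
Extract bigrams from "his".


Word: "his" (length 3)
Number of bigrams = 3 - 2 + 1 = 2
  Position 0: "hi"
  Position 1: "is"
Bigrams = "hi", "is"


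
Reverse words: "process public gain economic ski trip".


Original: "process public gain economic ski trip"
Words (1..n): process | public | gain | economic | ski | trip
Reversed (n..1): trip | ski | economic | gain | public | process
Result = "trip ski economic gain public process"


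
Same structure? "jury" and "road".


Pattern of "jury": [0, 1, 2, 3]
Pattern of "road": [0, 1, 2, 3]
Patterns match
Same pattern = Yes


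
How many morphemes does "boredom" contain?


Word: "boredom"
Morphemes: bore | -dom
Each morpheme carries meaning
= 2 morphemes


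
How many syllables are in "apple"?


Word: "apple"
Syllable breakdown: ap / ple
Counting: 2 parts
= 2 syllables


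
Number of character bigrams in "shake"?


Word: "shake" (length 5)
Number of 2-grams = length - 2 + 1 = 5 - 2 + 1
= 4


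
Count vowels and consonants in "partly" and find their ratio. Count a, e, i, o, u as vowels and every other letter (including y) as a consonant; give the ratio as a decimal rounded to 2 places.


Word: "partly"
Vowels (a,e,i,o,u): 1
Consonants: 5
Ratio = 1/5
= 0.20


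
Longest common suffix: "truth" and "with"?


Word 1: "truth"
Word 2: "with"
Comparing from end:
  Pos -1: 'h' == 'h'
  Pos -2: 't' == 't'
  Pos -3: 'u' != 'i' (stop)
LCS = "th" (length 2)


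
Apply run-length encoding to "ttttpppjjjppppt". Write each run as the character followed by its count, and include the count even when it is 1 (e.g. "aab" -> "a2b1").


String: "ttttpppjjjppppt"
Scanning for consecutive runs:
  't' x 4
  'p' x 3
  'j' x 3
  'p' x 4
  't' x 1
RLE = "t4p3j3p4t1"


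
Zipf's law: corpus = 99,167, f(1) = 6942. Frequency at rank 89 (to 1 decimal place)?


Zipf's law: f(r) = f(1) / r
f(1) = 6942
f(89) = 6942 / 89
= 78.0 occurrences


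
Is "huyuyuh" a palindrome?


Word: "huyuyuh"
Reversed: "huyuyuh"
Forward == Backward? huyuyuh == huyuyuh
Palindrome = Yes


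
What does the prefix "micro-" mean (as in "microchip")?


Prefix: micro-
Example: microchip (micro- + chip)
Meaning = small


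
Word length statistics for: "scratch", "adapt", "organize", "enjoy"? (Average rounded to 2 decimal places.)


Lengths: "scratch"=7, "adapt"=5, "organize"=8, "enjoy"=5
Sum = 25, Count = 4
Average = 25/4 = 6.25
= avg=6.25, min=5, max=8


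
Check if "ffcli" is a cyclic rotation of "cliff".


Word: "cliff", Candidate: "ffcli"
Method: check if candidate is substring of word+word
"cliffcliff" contains "ffcli"? Yes
Is rotation = Yes


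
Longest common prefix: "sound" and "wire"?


Word 1: "sound"
Word 2: "wire"
Comparing from start:
  Pos 0: 's' != 'w' (stop)
LCP = "" (length 0)


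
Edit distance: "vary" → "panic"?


Word 1: "vary" (length 4)
Word 2: "panic" (length 5)
One optimal edit sequence (insert/delete/substitute each cost 1):
  1. substitute 'v' -> 'p'  (+1)
  2. keep 'a'
  3. insert 'n'  (+1)
  4. substitute 'r' -> 'i'  (+1)
  5. substitute 'y' -> 'c'  (+1)
Total edit operations: 4
Edit distance = 4


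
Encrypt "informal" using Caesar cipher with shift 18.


Word: "informal"
Shift: 18
Each letter → (letter + shift) mod 26:
  'i' (8) + 18 = 0 → 'a'
  'n' (13) + 18 = 5 → 'f'
  'f' (5) + 18 = 23 → 'x'
  'o' (14) + 18 = 6 → 'g'
  'r' (17) + 18 = 9 → 'j'
  'm' (12) + 18 = 4 → 'e'
  'a' (0) + 18 = 18 → 's'
  'l' (11) + 18 = 3 → 'd'
Result = "afxgjesd"


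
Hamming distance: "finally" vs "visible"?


Comparing character by character (same length = 7):
  Pos 0: 'f' vs 'v' !=
  Pos 1: 'i' vs 'i' =
  Pos 2: 'n' vs 's' !=
  Pos 3: 'a' vs 'i' !=
  Pos 4: 'l' vs 'b' !=
  Pos 5: 'l' vs 'l' =
  Pos 6: 'y' vs 'e' !=
Hamming distance = 5


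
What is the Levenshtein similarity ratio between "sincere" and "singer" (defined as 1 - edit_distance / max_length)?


Word 1: "sincere" (length 7)
Word 2: "singer" (length 6)
One optimal edit sequence:
  1. keep 's'
  2. keep 'i'
  3. keep 'n'
  4. substitute 'c' -> 'g'  (+1)
  5. keep 'e'
  6. keep 'r'
  7. delete 'e'  (+1)
Edit distance = 2
Max length = max(7, 6) = 7
Similarity = 1 - 2/7
= 0.7143


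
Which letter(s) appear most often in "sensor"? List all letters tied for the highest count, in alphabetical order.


Word: "sensor"
Letter counts:
  'e': 1
  'n': 1
  'o': 1
  'r': 1
  's': 2
Maximum count = 2
Most frequent = 's' (2 times each)


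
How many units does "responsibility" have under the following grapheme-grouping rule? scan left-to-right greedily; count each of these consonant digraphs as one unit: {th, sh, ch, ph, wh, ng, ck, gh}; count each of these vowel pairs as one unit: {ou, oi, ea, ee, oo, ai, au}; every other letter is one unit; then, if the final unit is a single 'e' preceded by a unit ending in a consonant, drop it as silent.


Word: "responsibility" (14 letters)
Left-to-right scan:
  (1) 'r' (letter)
  (2) 'e' (letter)
  (3) 's' (letter)
  (4) 'p' (letter)
  (5) 'o' (letter)
  (6) 'n' (letter)
  (7) 's' (letter)
  (8) 'i' (letter)
  (9) 'b' (letter)
  (10) 'i' (letter)
  (11) 'l' (letter)
  (12) 'i' (letter)
  (13) 't' (letter)
  (14) 'y' (letter)
Units from scan: 14
Sound units = 14 units


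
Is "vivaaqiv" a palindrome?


Word: "vivaaqiv"
Reversed: "viqaaviv"
Forward == Backward? vivaaqiv != viqaaviv
Palindrome = No


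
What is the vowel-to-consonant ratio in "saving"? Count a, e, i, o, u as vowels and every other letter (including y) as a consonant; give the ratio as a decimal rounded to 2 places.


Word: "saving"
Vowels (a,e,i,o,u): 2
Consonants: 4
Ratio = 2/4
= 0.50


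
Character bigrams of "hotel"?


Word: "hotel" (length 5)
Number of bigrams = 5 - 2 + 1 = 4
  Position 0: "ho"
  Position 1: "ot"
  Position 2: "te"
  Position 3: "el"
Bigrams = "ho", "ot", "te", "el"


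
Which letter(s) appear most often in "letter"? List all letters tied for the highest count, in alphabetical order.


Word: "letter"
Letter counts:
  'e': 2
  'l': 1
  'r': 1
  't': 2
Maximum count = 2
Most frequent = 'e', 't' (2 times each)


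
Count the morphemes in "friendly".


Word: "friendly"
Morphemes: friend | -ly
Each morpheme carries meaning
= 2 morphemes


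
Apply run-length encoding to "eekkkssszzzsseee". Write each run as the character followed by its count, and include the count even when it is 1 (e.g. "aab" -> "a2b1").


String: "eekkkssszzzsseee"
Scanning for consecutive runs:
  'e' x 2
  'k' x 3
  's' x 3
  'z' x 3
  's' x 2
  'e' x 3
RLE = "e2k3s3z3s2e3"


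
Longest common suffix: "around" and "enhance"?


Word 1: "around"
Word 2: "enhance"
Comparing from end:
  Pos -1: 'd' != 'e' (stop)
LCS = "" (length 0)


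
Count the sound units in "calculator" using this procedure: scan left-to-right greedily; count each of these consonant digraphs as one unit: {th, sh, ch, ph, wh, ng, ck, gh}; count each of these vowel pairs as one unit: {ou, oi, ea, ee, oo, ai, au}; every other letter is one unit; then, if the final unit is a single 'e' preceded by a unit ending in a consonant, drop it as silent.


Word: "calculator" (10 letters)
Left-to-right scan:
  (1) 'c' (letter)
  (2) 'a' (letter)
  (3) 'l' (letter)
  (4) 'c' (letter)
  (5) 'u' (letter)
  (6) 'l' (letter)
  (7) 'a' (letter)
  (8) 't' (letter)
  (9) 'o' (letter)
  (10) 'r' (letter)
Units from scan: 10
Sound units = 10 units


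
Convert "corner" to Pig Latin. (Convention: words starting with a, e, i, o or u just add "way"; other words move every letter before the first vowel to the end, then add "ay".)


Word: "corner"
Starts with consonant(s) → move to end, add 'ay'
Consonant cluster: "c"
Pig Latin = "ornercay"


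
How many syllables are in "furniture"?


Word: "furniture"
Syllable breakdown: fur | ni | ture
Counting: 3 parts
= 3 syllables


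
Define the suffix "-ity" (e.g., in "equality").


Suffix: -ity
As in: equality -> equal + -ity
Meaning = quality of


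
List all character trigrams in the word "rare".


Word: "rare" (length 4)
Number of trigrams = 4 - 3 + 1 = 2
  Position 0: "rar"
  Position 1: "are"
Trigrams = "rar", "are"


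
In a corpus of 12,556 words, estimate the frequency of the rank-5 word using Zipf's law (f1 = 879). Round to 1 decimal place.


Zipf's law: f(r) = f(1) / r
f(1) = 879
f(5) = 879 / 5
= 175.8 occurrences


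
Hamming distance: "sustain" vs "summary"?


Comparing character by character (same length = 7):
  Pos 0: 's' vs 's' =
  Pos 1: 'u' vs 'u' =
  Pos 2: 's' vs 'm' !=
  Pos 3: 't' vs 'm' !=
  Pos 4: 'a' vs 'a' =
  Pos 5: 'i' vs 'r' !=
  Pos 6: 'n' vs 'y' !=
Hamming distance = 4


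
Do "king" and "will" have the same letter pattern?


Pattern of "king": [0, 1, 2, 3]
Pattern of "will": [0, 1, 2, 2]
Patterns do not match
Same pattern = No


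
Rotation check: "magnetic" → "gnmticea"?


Word: "magnetic", Candidate: "gnmticea"
Method: check if candidate is substring of word+word
"magneticmagnetic" contains "gnmticea"? No
Is rotation = No


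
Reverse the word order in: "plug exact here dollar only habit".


Original: "plug exact here dollar only habit"
Words (1..n): plug | exact | here | dollar | only | habit
Reversed (n..1): habit | only | dollar | here | exact | plug
Result = "habit only dollar here exact plug"


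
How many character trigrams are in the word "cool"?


Word: "cool" (length 4)
Number of 3-grams = length - 3 + 1 = 4 - 3 + 1
= 2


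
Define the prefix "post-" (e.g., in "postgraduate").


Prefix: post-
Example: postgraduate (post- + graduate)
Meaning = after


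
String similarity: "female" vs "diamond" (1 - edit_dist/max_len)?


Word 1: "female" (length 6)
Word 2: "diamond" (length 7)
One optimal edit sequence:
  1. insert 'd'  (+1)
  2. substitute 'f' -> 'i'  (+1)
  3. substitute 'e' -> 'a'  (+1)
  4. keep 'm'
  5. substitute 'a' -> 'o'  (+1)
  6. substitute 'l' -> 'n'  (+1)
  7. substitute 'e' -> 'd'  (+1)
Edit distance = 6
Max length = max(6, 7) = 7
Similarity = 1 - 6/7
= 0.1429


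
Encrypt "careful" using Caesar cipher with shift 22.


Word: "careful"
Shift: 22
Each letter → (letter + shift) mod 26:
  'c' (2) + 22 = 24 → 'y'
  'a' (0) + 22 = 22 → 'w'
  'r' (17) + 22 = 13 → 'n'
  'e' (4) + 22 = 0 → 'a'
  'f' (5) + 22 = 1 → 'b'
  'u' (20) + 22 = 16 → 'q'
  'l' (11) + 22 = 7 → 'h'
Result = "ywnabqh"


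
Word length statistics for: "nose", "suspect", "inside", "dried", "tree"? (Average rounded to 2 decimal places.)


Lengths: "nose"=4, "suspect"=7, "inside"=6, "dried"=5, "tree"=4
Sum = 26, Count = 5
Average = 26/5 = 5.20
= avg=5.20, min=4, max=7


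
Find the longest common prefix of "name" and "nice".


Word 1: "name"
Word 2: "nice"
Comparing from start:
  Pos 0: 'n' == 'n'
  Pos 1: 'a' != 'i' (stop)
LCP = "n" (length 1)


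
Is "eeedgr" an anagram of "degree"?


Word 1: "degree" → sorted: deeegr
Word 2: "eeedgr" → sorted: deeegr
Same letters? deeegr == deeegr
Anagram = Yes


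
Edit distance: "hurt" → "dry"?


Word 1: "hurt" (length 4)
Word 2: "dry" (length 3)
One optimal edit sequence (insert/delete/substitute each cost 1):
  1. delete 'h'  (+1)
  2. substitute 'u' -> 'd'  (+1)
  3. keep 'r'
  4. substitute 't' -> 'y'  (+1)
Total edit operations: 3
Edit distance = 3


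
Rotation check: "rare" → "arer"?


Word: "rare", Candidate: "arer"
Method: check if candidate is substring of word+word
"rarerare" contains "arer"? Yes
Is rotation = Yes


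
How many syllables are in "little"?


Word: "little"
Syllable breakdown: lit-tle
Counting: 2 parts
= 2 syllables


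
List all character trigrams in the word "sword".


Word: "sword" (length 5)
Number of trigrams = 5 - 3 + 1 = 3
  Position 0: "swo"
  Position 1: "wor"
  Position 2: "ord"
Trigrams = "swo", "wor", "ord"
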